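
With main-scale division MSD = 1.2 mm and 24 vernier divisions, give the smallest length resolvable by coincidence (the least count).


LC = MSD / n_div
= 1.2 / 24
= 0.0500

0.0500


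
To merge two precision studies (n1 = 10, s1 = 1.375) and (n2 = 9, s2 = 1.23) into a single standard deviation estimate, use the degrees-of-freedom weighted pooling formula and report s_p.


s_p = sqrt(((n1-1)*s1^2 + (n2-1)*s2^2) / (n1+n2-2))
numerator = (10-1)*1.375^2 + (9-1)*1.23^2 = 17.015625 + 12.1032 = 29.118825
denominator = 10 + 9 - 2 = 17
s_p^2 = 29.118825 / 17 = 1.7128721
s_p = sqrt(1.7128721) = 1.3088

1.3088


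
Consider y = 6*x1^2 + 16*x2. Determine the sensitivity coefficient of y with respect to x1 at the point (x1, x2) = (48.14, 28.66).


y = 6*x1^2 + 16*x2
dy/dx1 = 2*6*x1
Evaluate at x1 = 48.14: c1 = 12 * 48.14
c1 = 577.6800

577.6800


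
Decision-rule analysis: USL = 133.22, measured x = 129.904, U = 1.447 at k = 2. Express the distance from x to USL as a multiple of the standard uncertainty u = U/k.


u = U / k = 1.447 / 2 = 0.7235
margin = |USL - x| = |133.22 - 129.904| = 3.316
z = margin / u = 3.316 / 0.7235
z = 4.5833

4.5833


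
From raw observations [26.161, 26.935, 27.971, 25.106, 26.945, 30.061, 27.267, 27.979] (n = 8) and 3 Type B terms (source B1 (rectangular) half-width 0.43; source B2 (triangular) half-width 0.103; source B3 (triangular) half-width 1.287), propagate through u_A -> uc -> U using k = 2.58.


mean = (26.161 + 26.935 + 27.971 + 25.106 + 26.945 + 30.061 + 27.267 + 27.979) / 8 = 27.303125
s = sqrt(sum((x - mean)^2)/(n-1)) = 1.4592376
u_A = s / sqrt(n) = 1.4592376 / sqrt(8) = 0.5159184
u_B1 = 0.43 / sqrt(3) = 0.24826062
u_B2 = 0.103 / sqrt(6) = 0.042049574
u_B3 = 1.287 / sqrt(6) = 0.52541555
uc = sqrt(0.5159184^2 + 0.24826062^2 + 0.042049574^2 + 0.52541555^2) = 0.77822542
U = k * uc = 2.58 * 0.77822542
U = 2.0078

2.0078


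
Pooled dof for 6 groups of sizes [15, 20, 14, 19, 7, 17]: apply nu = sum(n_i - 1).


nu = sum_i (n_i - 1)
nu = ((15 - 1) + (20 - 1) + (14 - 1) + (19 - 1) + (7 - 1) + (17 - 1))
nu = 14 + 19 + 13 + 18 + 6 + 16
nu = 86

86


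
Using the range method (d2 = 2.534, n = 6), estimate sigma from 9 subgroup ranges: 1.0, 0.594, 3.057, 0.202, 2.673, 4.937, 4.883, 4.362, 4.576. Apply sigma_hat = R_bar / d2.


R_bar = (1.0 + 0.594 + 3.057 + 0.202 + 2.673 + 4.937 + 4.883 + 4.362 + 4.576) / 9
R_bar = 26.284 / 9 = 2.9204444
sigma_hat = R_bar / d2 = 2.9204444 / 2.534 = 1.1525

1.1525


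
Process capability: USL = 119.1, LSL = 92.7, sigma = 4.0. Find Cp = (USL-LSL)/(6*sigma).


Cp = (USL - LSL) / (6 * sigma)
= (119.1 - 92.7) / (6 * 4.0)
= 26.4000 / 24.0000
= 1.1000

1.1000


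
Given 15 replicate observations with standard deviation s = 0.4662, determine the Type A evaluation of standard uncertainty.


u_A = s / sqrt(n)
u_A = 0.4662 / sqrt(15)
u_A = 0.4662 / 3.8729833
u_A = 0.1204

0.1204


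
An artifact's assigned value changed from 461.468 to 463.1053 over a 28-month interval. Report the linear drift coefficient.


rate = (v2 - v1) / months
= (463.1053 - 461.468) / 28
= 1.6373 / 28
= 0.0585

0.0585


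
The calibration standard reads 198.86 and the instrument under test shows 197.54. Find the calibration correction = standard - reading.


Correction = standard - reading
= 198.86 - 197.54
= 1.3200

1.3200


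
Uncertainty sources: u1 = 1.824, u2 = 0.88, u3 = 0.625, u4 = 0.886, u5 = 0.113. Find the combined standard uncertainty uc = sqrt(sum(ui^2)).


uc = sqrt(1.824^2 + 0.88^2 + 0.625^2 + 0.886^2 + 0.113^2)
uc = sqrt(5.289766)
uc = 2.2999

2.2999


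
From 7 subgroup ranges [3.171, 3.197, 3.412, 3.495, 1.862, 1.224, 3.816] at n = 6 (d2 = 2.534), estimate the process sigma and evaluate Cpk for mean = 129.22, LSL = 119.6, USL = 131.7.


R_bar = (3.171 + 3.197 + 3.412 + 3.495 + 1.862 + 1.224 + 3.816) / 7 = 2.8824286
sigma = R_bar / d2 = 2.8824286 / 2.534 = 1.1375014
Cp = (USL - LSL)/(6*sigma) = (131.7 - 119.6)/(6*1.1375014) = 1.7729
Cpu = (131.7 - 129.22)/(3*1.1375014) = 0.7267
Cpl = (129.22 - 119.6)/(3*1.1375014) = 2.8190
Cpk = min(Cpu, Cpl) = 0.7267

0.7267


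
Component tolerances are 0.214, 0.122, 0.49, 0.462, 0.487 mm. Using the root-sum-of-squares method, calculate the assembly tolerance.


RSS = sqrt(0.214^2 + 0.122^2 + 0.49^2 + 0.462^2 + 0.487^2)
= sqrt(0.751393)
= 0.8668

0.8668


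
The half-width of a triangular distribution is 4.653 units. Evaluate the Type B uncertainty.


u_B = half_width / sqrt(6)
u_B = 4.653 / 2.4494897
u_B = 1.8996

1.8996


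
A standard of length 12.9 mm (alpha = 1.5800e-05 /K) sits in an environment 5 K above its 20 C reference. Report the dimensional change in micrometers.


dL = L * alpha * dT
= 12.9 * 1.5800e-05 * 5
= 0.0010191 mm
dL_um = 0.0010191 * 1000 = 1.0191 um

1.0191


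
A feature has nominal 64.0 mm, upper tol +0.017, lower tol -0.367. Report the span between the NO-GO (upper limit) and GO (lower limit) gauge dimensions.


GO = nominal - lower_tol (smallest hole = maximum material condition)
GO = 64.0 - 0.367 = 63.633
NO-GO = nominal + upper_tol (largest hole = least material condition)
NO-GO = 64.0 + 0.017 = 64.017
spread = NO-GO - GO = 64.017 - 63.633 = 0.3840

0.3840


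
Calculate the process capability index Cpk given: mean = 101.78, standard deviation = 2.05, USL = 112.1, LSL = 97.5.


Cpu = (USL - mean) / (3*sigma) = (112.1 - 101.78) / (3*2.05) = 1.6780
Cpl = (mean - LSL) / (3*sigma) = (101.78 - 97.5) / (3*2.05) = 0.6959
Cpk = min(Cpu, Cpl) = 0.6959

0.6959


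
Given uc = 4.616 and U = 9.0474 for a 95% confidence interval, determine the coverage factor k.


k = U / uc
k = 9.0474 / 4.616
k = 1.96

1.96


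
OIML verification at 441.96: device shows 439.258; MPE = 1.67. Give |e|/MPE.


e = indication - reference = 439.258 - 441.96 = -2.7020
|e| = 2.7020
ratio = |e| / MPE = 2.7020 / 1.67
ratio = 1.6180

1.6180


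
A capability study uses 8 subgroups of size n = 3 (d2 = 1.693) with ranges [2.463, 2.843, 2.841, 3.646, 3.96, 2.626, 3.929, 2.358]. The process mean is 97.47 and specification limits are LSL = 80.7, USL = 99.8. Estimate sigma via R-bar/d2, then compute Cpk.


R_bar = (2.463 + 2.843 + 2.841 + 3.646 + 3.96 + 2.626 + 3.929 + 2.358) / 8 = 3.08325
sigma = R_bar / d2 = 3.08325 / 1.693 = 1.8211754
Cp = (USL - LSL)/(6*sigma) = (99.8 - 80.7)/(6*1.8211754) = 1.7480
Cpu = (99.8 - 97.47)/(3*1.8211754) = 0.4265
Cpl = (97.47 - 80.7)/(3*1.8211754) = 3.0694
Cpk = min(Cpu, Cpl) = 0.4265

0.4265


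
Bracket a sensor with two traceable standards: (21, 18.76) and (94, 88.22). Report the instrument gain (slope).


slope = (y2 - y1) / (x2 - x1)
= (88.22 - 18.76) / (94 - 21)
= 69.4600 / 73
= 0.9515

0.9515


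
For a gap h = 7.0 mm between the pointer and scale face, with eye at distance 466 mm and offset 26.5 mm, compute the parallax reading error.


error = h * offset / d
= 7.0 * 26.5 / 466
= 0.3981

0.3981


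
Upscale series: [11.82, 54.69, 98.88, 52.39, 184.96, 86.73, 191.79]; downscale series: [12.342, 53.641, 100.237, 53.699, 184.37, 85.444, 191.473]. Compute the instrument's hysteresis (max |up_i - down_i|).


|11.82 - 12.342| = 0.5220
|54.69 - 53.641| = 1.0490
|98.88 - 100.237| = 1.3570
|52.39 - 53.699| = 1.3090
|184.96 - 184.37| = 0.5900
|86.73 - 85.444| = 1.2860
|191.79 - 191.473| = 0.3170
hysteresis = max(diffs) = 1.3570

1.3570


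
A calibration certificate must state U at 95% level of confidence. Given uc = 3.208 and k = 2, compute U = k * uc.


U = k * uc
U = 2 * 3.208
U = 6.4160

6.4160


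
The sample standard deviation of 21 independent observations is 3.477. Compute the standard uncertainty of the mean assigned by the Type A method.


u_A = s / sqrt(n)
u_A = 3.477 / sqrt(21)
u_A = 3.477 / 4.5825757
u_A = 0.7587

0.7587


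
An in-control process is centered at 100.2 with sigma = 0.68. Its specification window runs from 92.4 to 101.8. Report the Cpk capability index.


Cpu = (USL - mean) / (3*sigma) = (101.8 - 100.2) / (3*0.68) = 0.7843
Cpl = (mean - LSL) / (3*sigma) = (100.2 - 92.4) / (3*0.68) = 3.8235
Cpk = min(Cpu, Cpl) = 0.7843

0.7843


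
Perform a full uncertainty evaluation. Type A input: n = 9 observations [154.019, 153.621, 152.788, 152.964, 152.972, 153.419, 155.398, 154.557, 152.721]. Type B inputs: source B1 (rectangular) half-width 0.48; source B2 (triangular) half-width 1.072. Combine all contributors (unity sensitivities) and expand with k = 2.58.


mean = (154.019 + 153.621 + 152.788 + 152.964 + 152.972 + 153.419 + 155.398 + 154.557 + 152.721) / 9 = 153.6065556
s = sqrt(sum((x - mean)^2)/(n-1)) = 0.90746172
u_A = s / sqrt(n) = 0.90746172 / sqrt(9) = 0.30248724
u_B1 = 0.48 / sqrt(3) = 0.27712813
u_B2 = 1.072 / sqrt(6) = 0.43764217
uc = sqrt(0.30248724^2 + 0.27712813^2 + 0.43764217^2) = 0.59985765
U = k * uc = 2.58 * 0.59985765
U = 1.5476

1.5476


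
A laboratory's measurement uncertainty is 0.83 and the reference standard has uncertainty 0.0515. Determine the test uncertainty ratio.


TUR = u_lab / u_ref
= 0.83 / 0.0515
= 16.1165

16.1165


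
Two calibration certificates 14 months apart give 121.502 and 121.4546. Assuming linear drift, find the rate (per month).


rate = (v2 - v1) / months
= (121.4546 - 121.502) / 14
= -0.0474 / 14
= -0.0034

-0.0034


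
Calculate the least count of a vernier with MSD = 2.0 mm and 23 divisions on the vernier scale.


LC = MSD / n_div
= 2.0 / 23
= 0.0870

0.0870


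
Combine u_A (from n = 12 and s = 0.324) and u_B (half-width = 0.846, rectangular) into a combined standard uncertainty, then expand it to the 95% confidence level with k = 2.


u_A = s / sqrt(n) = 0.324 / sqrt(12) = 0.093530744
u_B = half_width / sqrt(3) = 0.846 / sqrt(3) = 0.48843833
uc = sqrt(u_A^2 + u_B^2) = sqrt(0.093530744^2 + 0.48843833^2) = 0.49731278
U = k * uc = 2 * 0.49731278
U = 0.9946

0.9946


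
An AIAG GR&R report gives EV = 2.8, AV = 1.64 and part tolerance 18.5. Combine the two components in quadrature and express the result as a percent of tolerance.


GRR = sqrt(EV^2 + AV^2) = sqrt(2.8^2 + 1.64^2) = 3.2449345
%GRR = GRR / tol * 100 = 3.2449345 / 18.5 * 100
%GRR = 17.5402

17.5402


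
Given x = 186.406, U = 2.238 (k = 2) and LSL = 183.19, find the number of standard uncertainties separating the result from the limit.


u = U / k = 2.238 / 2 = 1.119
margin = |LSL - x| = |183.19 - 186.406| = 3.216
z = margin / u = 3.216 / 1.119
z = 2.8740

2.8740


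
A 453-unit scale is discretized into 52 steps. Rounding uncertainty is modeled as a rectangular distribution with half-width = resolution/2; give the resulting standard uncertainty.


resolution = range / divisions
resolution = 453 / 52 = 8.7115385
u_res = resolution / (2*sqrt(3))
u_res = 8.7115385 / 3.4641016
u_res = 2.5148

2.5148


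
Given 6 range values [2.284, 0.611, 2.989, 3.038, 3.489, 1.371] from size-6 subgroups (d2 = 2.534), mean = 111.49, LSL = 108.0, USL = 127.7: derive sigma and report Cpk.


R_bar = (2.284 + 0.611 + 2.989 + 3.038 + 3.489 + 1.371) / 6 = 2.297
sigma = R_bar / d2 = 2.297 / 2.534 = 0.90647198
Cp = (USL - LSL)/(6*sigma) = (127.7 - 108.0)/(6*0.90647198) = 3.6221
Cpu = (127.7 - 111.49)/(3*0.90647198) = 5.9608
Cpl = (111.49 - 108.0)/(3*0.90647198) = 1.2834
Cpk = min(Cpu, Cpl) = 1.2834

1.2834


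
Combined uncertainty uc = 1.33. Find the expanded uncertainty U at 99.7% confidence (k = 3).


U = k * uc
U = 3 * 1.33
U = 3.9900

3.9900


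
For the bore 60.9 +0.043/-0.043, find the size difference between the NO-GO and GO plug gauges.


GO = nominal - lower_tol (smallest hole = maximum material condition)
GO = 60.9 - 0.043 = 60.857
NO-GO = nominal + upper_tol (largest hole = least material condition)
NO-GO = 60.9 + 0.043 = 60.943
spread = NO-GO - GO = 60.943 - 60.857 = 0.0860

0.0860


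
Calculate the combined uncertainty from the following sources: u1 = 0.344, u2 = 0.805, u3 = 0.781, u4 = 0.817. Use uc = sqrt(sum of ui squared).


uc = sqrt(0.344^2 + 0.805^2 + 0.781^2 + 0.817^2)
uc = sqrt(2.043811)
uc = 1.4296

1.4296


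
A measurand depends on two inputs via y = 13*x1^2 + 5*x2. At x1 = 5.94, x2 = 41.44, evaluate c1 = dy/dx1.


y = 13*x1^2 + 5*x2
dy/dx1 = 2*13*x1
Evaluate at x1 = 5.94: c1 = 26 * 5.94
c1 = 154.4400

154.4400


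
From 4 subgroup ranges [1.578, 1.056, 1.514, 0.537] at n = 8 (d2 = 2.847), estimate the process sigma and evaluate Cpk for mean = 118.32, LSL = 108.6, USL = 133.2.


R_bar = (1.578 + 1.056 + 1.514 + 0.537) / 4 = 1.17125
sigma = R_bar / d2 = 1.17125 / 2.847 = 0.41139796
Cp = (USL - LSL)/(6*sigma) = (133.2 - 108.6)/(6*0.41139796) = 9.9660
Cpu = (133.2 - 118.32)/(3*0.41139796) = 12.0565
Cpl = (118.32 - 108.6)/(3*0.41139796) = 7.8756
Cpk = min(Cpu, Cpl) = 7.8756

7.8756


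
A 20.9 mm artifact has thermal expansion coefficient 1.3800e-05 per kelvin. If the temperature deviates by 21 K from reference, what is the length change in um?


dL = L * alpha * dT
= 20.9 * 1.3800e-05 * 21
= 0.0060568 mm
dL_um = 0.0060568 * 1000 = 6.0568 um

6.0568


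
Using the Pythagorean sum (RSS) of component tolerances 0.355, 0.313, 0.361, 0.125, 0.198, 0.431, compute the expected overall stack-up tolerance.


RSS = sqrt(0.355^2 + 0.313^2 + 0.361^2 + 0.125^2 + 0.198^2 + 0.431^2)
= sqrt(0.594905)
= 0.7713

0.7713


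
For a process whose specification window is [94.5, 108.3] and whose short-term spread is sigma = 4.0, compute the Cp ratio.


Cp = (USL - LSL) / (6 * sigma)
= (108.3 - 94.5) / (6 * 4.0)
= 13.8000 / 24.0000
= 0.5750

0.5750


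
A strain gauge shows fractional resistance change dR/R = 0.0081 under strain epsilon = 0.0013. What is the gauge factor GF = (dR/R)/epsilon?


GF = (dR/R) / epsilon
= 0.0081 / 0.0013
= 6.2308

6.2308


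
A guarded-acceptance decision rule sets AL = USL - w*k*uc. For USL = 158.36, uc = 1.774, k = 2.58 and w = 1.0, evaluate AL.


U = k * uc = 2.58 * 1.774 = 4.57692
guard band g = w * U = 1.0 * 4.57692 = 4.57692
AL = USL - g = 158.36 - 4.57692
AL = 153.7831

153.7831


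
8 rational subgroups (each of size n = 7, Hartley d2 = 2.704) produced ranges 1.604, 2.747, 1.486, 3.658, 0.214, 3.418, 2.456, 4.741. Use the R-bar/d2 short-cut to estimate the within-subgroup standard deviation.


R_bar = (1.604 + 2.747 + 1.486 + 3.658 + 0.214 + 3.418 + 2.456 + 4.741) / 8
R_bar = 20.324 / 8 = 2.5405
sigma_hat = R_bar / d2 = 2.5405 / 2.704 = 0.9395

0.9395


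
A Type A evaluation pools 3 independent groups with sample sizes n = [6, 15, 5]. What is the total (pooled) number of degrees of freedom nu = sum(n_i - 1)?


nu = sum_i (n_i - 1)
nu = ((6 - 1) + (15 - 1) + (5 - 1))
nu = 5 + 14 + 4
nu = 23

23


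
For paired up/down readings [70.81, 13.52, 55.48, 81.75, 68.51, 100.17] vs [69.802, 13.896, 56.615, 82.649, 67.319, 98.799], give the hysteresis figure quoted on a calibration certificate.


|70.81 - 69.802| = 1.0080
|13.52 - 13.896| = 0.3760
|55.48 - 56.615| = 1.1350
|81.75 - 82.649| = 0.8990
|68.51 - 67.319| = 1.1910
|100.17 - 98.799| = 1.3710
hysteresis = max(diffs) = 1.3710

1.3710


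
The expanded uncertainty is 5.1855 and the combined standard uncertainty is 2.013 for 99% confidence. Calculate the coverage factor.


k = U / uc
k = 5.1855 / 2.013
k = 2.576

2.576


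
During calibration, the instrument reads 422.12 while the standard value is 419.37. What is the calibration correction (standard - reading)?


Correction = standard - reading
= 419.37 - 422.12
= -2.7500

-2.7500


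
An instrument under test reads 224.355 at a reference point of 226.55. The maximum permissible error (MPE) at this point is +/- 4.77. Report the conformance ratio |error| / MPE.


e = indication - reference = 224.355 - 226.55 = -2.1950
|e| = 2.1950
ratio = |e| / MPE = 2.1950 / 4.77
ratio = 0.4602

0.4602


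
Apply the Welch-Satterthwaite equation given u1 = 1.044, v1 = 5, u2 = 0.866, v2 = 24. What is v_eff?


uc = sqrt(u1^2 + u2^2) = sqrt(1.044^2 + 0.866^2) = 1.3564262
v_eff = uc^4 / (u1^4/v1 + u2^4/v2)
= 1.3564262^4 / (1.044^4/5 + 0.866^4/24)
= 3.3852027 / 0.26102685
v_eff = 12.9688

12.9688


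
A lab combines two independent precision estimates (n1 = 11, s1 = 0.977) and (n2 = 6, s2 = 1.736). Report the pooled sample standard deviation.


s_p = sqrt(((n1-1)*s1^2 + (n2-1)*s2^2) / (n1+n2-2))
numerator = (11-1)*0.977^2 + (6-1)*1.736^2 = 9.54529 + 15.06848 = 24.61377
denominator = 11 + 6 - 2 = 15
s_p^2 = 24.61377 / 15 = 1.640918
s_p = sqrt(1.640918) = 1.2810

1.2810


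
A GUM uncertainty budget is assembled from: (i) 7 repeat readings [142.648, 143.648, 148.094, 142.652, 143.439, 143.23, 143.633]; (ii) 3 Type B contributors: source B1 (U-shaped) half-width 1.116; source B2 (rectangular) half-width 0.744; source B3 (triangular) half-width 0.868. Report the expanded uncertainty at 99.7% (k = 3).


mean = (142.648 + 143.648 + 148.094 + 142.652 + 143.439 + 143.23 + 143.633) / 7 = 143.9062857
s = sqrt(sum((x - mean)^2)/(n-1)) = 1.8934352
u_A = s / sqrt(n) = 1.8934352 / sqrt(7) = 0.71565124
u_B1 = 1.116 / sqrt(2) = 0.78913117
u_B2 = 0.744 / sqrt(3) = 0.4295486
u_B3 = 0.868 / sqrt(6) = 0.35435952
uc = sqrt(0.71565124^2 + 0.78913117^2 + 0.4295486^2 + 0.35435952^2) = 1.202068
U = k * uc = 3 * 1.202068
U = 3.6062

3.6062


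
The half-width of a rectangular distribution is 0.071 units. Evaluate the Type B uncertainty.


u_B = half_width / sqrt(3)
u_B = 0.071 / 1.7320508
u_B = 0.0410

0.0410


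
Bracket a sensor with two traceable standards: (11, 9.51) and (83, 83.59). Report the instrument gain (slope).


slope = (y2 - y1) / (x2 - x1)
= (83.59 - 9.51) / (83 - 11)
= 74.0800 / 72
= 1.0289

1.0289


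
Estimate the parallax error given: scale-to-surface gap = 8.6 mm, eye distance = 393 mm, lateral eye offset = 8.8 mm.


error = h * offset / d
= 8.6 * 8.8 / 393
= 0.1926

0.1926


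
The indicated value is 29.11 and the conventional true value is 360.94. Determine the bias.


Systematic error = measured - true
= 29.11 - 360.94
= -331.8300

-331.8300


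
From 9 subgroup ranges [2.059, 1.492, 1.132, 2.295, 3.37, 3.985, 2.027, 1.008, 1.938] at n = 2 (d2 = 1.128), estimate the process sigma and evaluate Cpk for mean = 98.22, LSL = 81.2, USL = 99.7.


R_bar = (2.059 + 1.492 + 1.132 + 2.295 + 3.37 + 3.985 + 2.027 + 1.008 + 1.938) / 9 = 2.1451111
sigma = R_bar / d2 = 2.1451111 / 1.128 = 1.9016942
Cp = (USL - LSL)/(6*sigma) = (99.7 - 81.2)/(6*1.9016942) = 1.6214
Cpu = (99.7 - 98.22)/(3*1.9016942) = 0.2594
Cpl = (98.22 - 81.2)/(3*1.9016942) = 2.9833
Cpk = min(Cpu, Cpl) = 0.2594

0.2594


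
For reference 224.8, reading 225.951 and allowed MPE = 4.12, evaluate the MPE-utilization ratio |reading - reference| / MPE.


e = indication - reference = 225.951 - 224.8 = 1.1510
|e| = 1.1510
ratio = |e| / MPE = 1.1510 / 4.12
ratio = 0.2794

0.2794


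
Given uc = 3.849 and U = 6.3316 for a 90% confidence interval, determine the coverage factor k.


k = U / uc
k = 6.3316 / 3.849
k = 1.645

1.645


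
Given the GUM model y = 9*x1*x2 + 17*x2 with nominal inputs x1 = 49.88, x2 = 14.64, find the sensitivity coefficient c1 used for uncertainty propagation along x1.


y = 9*x1*x2 + 17*x2
dy/dx1 = 9*x2
Evaluate at x2 = 14.64: c1 = 9 * 14.64
c1 = 131.7600

131.7600


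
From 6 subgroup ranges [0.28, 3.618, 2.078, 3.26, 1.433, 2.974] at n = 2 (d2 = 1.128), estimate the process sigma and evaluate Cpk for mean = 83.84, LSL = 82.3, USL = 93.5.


R_bar = (0.28 + 3.618 + 2.078 + 3.26 + 1.433 + 2.974) / 6 = 2.2738333
sigma = R_bar / d2 = 2.2738333 / 1.128 = 2.0158097
Cp = (USL - LSL)/(6*sigma) = (93.5 - 82.3)/(6*2.0158097) = 0.9260
Cpu = (93.5 - 83.84)/(3*2.0158097) = 1.5974
Cpl = (83.84 - 82.3)/(3*2.0158097) = 0.2547
Cpk = min(Cpu, Cpl) = 0.2547

0.2547


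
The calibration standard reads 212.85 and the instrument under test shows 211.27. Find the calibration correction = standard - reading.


Correction = standard - reading
= 212.85 - 211.27
= 1.5800

1.5800


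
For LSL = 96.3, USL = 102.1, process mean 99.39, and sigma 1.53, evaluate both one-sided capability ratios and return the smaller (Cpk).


Cpu = (USL - mean) / (3*sigma) = (102.1 - 99.39) / (3*1.53) = 0.5904
Cpl = (mean - LSL) / (3*sigma) = (99.39 - 96.3) / (3*1.53) = 0.6732
Cpk = min(Cpu, Cpl) = 0.5904

0.5904


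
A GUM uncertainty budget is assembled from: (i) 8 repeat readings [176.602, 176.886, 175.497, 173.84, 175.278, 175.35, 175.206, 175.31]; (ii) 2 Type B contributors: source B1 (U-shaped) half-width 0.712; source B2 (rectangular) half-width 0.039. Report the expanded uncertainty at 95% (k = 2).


mean = (176.602 + 176.886 + 175.497 + 173.84 + 175.278 + 175.35 + 175.206 + 175.31) / 8 = 175.496125
s = sqrt(sum((x - mean)^2)/(n-1)) = 0.93237093
u_A = s / sqrt(n) = 0.93237093 / sqrt(8) = 0.3296429
u_B1 = 0.712 / sqrt(2) = 0.50346003
u_B2 = 0.039 / sqrt(3) = 0.02251666
uc = sqrt(0.3296429^2 + 0.50346003^2 + 0.02251666^2) = 0.60219884
U = k * uc = 2 * 0.60219884
U = 1.2044

1.2044


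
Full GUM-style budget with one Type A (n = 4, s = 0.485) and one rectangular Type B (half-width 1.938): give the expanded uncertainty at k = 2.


u_A = s / sqrt(n) = 0.485 / sqrt(4) = 0.2425
u_B = half_width / sqrt(3) = 1.938 / sqrt(3) = 1.1189048
uc = sqrt(u_A^2 + u_B^2) = sqrt(0.2425^2 + 1.1189048^2) = 1.1448817
U = k * uc = 2 * 1.1448817
U = 2.2898

2.2898


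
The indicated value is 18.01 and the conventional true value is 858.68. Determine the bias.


Systematic error = measured - true
= 18.01 - 858.68
= -840.6700

-840.6700


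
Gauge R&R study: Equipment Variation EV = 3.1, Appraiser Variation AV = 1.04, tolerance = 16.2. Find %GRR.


GRR = sqrt(EV^2 + AV^2) = sqrt(3.1^2 + 1.04^2) = 3.2698012
%GRR = GRR / tol * 100 = 3.2698012 / 16.2 * 100
%GRR = 20.1840

20.1840


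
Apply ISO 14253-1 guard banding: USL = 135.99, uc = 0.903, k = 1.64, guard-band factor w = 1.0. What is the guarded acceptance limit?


U = k * uc = 1.64 * 0.903 = 1.48092
guard band g = w * U = 1.0 * 1.48092 = 1.48092
AL = USL - g = 135.99 - 1.48092
AL = 134.5091

134.5091


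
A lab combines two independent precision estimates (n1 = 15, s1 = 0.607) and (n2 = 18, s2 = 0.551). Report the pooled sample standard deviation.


s_p = sqrt(((n1-1)*s1^2 + (n2-1)*s2^2) / (n1+n2-2))
numerator = (15-1)*0.607^2 + (18-1)*0.551^2 = 5.158286 + 5.161217 = 10.319503
denominator = 15 + 18 - 2 = 31
s_p^2 = 10.319503 / 31 = 0.33288719
s_p = sqrt(0.33288719) = 0.5770

0.5770


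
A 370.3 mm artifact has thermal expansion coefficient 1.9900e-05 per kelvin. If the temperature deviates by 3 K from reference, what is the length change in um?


dL = L * alpha * dT
= 370.3 * 1.9900e-05 * 3
= 0.0221069 mm
dL_um = 0.0221069 * 1000 = 22.1069 um

22.1069


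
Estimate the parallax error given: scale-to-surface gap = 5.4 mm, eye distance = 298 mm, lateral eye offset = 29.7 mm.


error = h * offset / d
= 5.4 * 29.7 / 298
= 0.5382

0.5382


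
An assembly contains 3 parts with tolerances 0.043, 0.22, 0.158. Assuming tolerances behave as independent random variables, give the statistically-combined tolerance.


RSS = sqrt(0.043^2 + 0.22^2 + 0.158^2)
= sqrt(0.075213)
= 0.2742

0.2742


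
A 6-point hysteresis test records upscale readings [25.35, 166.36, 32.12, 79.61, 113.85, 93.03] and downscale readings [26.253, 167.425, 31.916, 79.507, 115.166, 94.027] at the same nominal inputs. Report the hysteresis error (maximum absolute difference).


|25.35 - 26.253| = 0.9030
|166.36 - 167.425| = 1.0650
|32.12 - 31.916| = 0.2040
|79.61 - 79.507| = 0.1030
|113.85 - 115.166| = 1.3160
|93.03 - 94.027| = 0.9970
hysteresis = max(diffs) = 1.3160

1.3160


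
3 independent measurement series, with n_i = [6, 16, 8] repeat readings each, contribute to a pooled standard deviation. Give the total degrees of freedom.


nu = sum_i (n_i - 1)
nu = ((6 - 1) + (16 - 1) + (8 - 1))
nu = 5 + 15 + 7
nu = 27

27


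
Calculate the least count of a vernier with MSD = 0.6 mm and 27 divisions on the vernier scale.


LC = MSD / n_div
= 0.6 / 27
= 0.0222

0.0222


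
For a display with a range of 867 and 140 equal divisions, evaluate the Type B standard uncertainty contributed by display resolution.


resolution = range / divisions
resolution = 867 / 140 = 6.1928571
u_res = resolution / (2*sqrt(3))
u_res = 6.1928571 / 3.4641016
u_res = 1.7877

1.7877


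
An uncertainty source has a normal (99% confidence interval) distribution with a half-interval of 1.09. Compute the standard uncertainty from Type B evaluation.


u_B = half_width / 2.576
u_B = 1.09 / 2.576
u_B = 0.4231

0.4231


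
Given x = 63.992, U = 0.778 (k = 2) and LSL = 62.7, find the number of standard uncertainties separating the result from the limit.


u = U / k = 0.778 / 2 = 0.389
margin = |LSL - x| = |62.7 - 63.992| = 1.292
z = margin / u = 1.292 / 0.389
z = 3.3213

3.3213


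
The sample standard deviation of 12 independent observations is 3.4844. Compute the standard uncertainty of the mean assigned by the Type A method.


u_A = s / sqrt(n)
u_A = 3.4844 / sqrt(12)
u_A = 3.4844 / 3.4641016
u_A = 1.0059

1.0059


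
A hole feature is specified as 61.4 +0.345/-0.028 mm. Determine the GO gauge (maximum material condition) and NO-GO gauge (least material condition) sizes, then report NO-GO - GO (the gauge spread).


GO = nominal - lower_tol (smallest hole = maximum material condition)
GO = 61.4 - 0.028 = 61.372
NO-GO = nominal + upper_tol (largest hole = least material condition)
NO-GO = 61.4 + 0.345 = 61.745
spread = NO-GO - GO = 61.745 - 61.372 = 0.3730

0.3730


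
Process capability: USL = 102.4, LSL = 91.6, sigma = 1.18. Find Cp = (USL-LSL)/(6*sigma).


Cp = (USL - LSL) / (6 * sigma)
= (102.4 - 91.6) / (6 * 1.18)
= 10.8000 / 7.0800
= 1.5254

1.5254


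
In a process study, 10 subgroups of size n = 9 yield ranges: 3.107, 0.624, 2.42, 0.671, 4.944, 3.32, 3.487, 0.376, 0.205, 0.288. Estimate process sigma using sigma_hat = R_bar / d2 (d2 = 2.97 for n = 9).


R_bar = (3.107 + 0.624 + 2.42 + 0.671 + 4.944 + 3.32 + 3.487 + 0.376 + 0.205 + 0.288) / 10
R_bar = 19.442 / 10 = 1.9442
sigma_hat = R_bar / d2 = 1.9442 / 2.97 = 0.6546

0.6546


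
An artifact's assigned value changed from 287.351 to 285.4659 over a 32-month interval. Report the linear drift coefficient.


rate = (v2 - v1) / months
= (285.4659 - 287.351) / 32
= -1.8851 / 32
= -0.0589

-0.0589


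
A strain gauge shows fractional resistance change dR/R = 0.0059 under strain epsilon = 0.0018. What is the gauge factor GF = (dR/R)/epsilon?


GF = (dR/R) / epsilon
= 0.0059 / 0.0018
= 3.2778

3.2778


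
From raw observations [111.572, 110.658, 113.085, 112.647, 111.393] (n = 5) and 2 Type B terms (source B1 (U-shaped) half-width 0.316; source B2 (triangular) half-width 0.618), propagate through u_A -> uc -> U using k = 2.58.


mean = (111.572 + 110.658 + 113.085 + 112.647 + 111.393) / 5 = 111.871
s = sqrt(sum((x - mean)^2)/(n-1)) = 0.9830089
u_A = s / sqrt(n) = 0.9830089 / sqrt(5) = 0.43961494
u_B1 = 0.316 / sqrt(2) = 0.22344574
u_B2 = 0.618 / sqrt(6) = 0.25229744
uc = sqrt(0.43961494^2 + 0.22344574^2 + 0.25229744^2) = 0.55393438
U = k * uc = 2.58 * 0.55393438
U = 1.4292

1.4292


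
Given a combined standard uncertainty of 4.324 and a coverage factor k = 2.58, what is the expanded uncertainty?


U = k * uc
U = 2.58 * 4.324
U = 11.1559

11.1559


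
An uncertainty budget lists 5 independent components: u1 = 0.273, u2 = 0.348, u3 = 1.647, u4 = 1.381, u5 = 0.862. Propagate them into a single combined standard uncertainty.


uc = sqrt(0.273^2 + 0.348^2 + 1.647^2 + 1.381^2 + 0.862^2)
uc = sqrt(5.558447)
uc = 2.3576

2.3576


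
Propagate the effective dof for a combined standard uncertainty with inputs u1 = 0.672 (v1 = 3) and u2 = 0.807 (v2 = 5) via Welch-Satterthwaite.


uc = sqrt(u1^2 + u2^2) = sqrt(0.672^2 + 0.807^2) = 1.0501586
v_eff = uc^4 / (u1^4/v1 + u2^4/v2)
= 1.0501586^4 / (0.672^4/3 + 0.807^4/5)
= 1.2162408 / 0.15280109
v_eff = 7.9596

7.9596


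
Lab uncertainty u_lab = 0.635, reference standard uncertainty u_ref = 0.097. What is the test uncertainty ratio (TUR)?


TUR = u_lab / u_ref
= 0.635 / 0.097
= 6.5464

6.5464


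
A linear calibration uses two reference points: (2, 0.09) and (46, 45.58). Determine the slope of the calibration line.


slope = (y2 - y1) / (x2 - x1)
= (45.58 - 0.09) / (46 - 2)
= 45.4900 / 44
= 1.0339

1.0339


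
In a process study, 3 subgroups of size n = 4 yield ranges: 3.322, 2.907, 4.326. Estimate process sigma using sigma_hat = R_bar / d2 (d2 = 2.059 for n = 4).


R_bar = (3.322 + 2.907 + 4.326) / 3
R_bar = 10.555 / 3 = 3.5183333
sigma_hat = R_bar / d2 = 3.5183333 / 2.059 = 1.7088

1.7088


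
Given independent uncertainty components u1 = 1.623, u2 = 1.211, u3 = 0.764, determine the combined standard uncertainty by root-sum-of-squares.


uc = sqrt(1.623^2 + 1.211^2 + 0.764^2)
uc = sqrt(4.684346)
uc = 2.1643

2.1643


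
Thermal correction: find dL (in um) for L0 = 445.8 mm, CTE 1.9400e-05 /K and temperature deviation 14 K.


dL = L * alpha * dT
= 445.8 * 1.9400e-05 * 14
= 0.1210793 mm
dL_um = 0.1210793 * 1000 = 121.0793 um

121.0793


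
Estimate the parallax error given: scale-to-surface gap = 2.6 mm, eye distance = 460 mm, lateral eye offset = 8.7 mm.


error = h * offset / d
= 2.6 * 8.7 / 460
= 0.0492

0.0492


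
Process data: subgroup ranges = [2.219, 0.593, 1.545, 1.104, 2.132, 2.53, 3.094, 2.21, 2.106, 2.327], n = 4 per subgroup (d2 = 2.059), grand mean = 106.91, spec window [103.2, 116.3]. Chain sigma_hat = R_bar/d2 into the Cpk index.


R_bar = (2.219 + 0.593 + 1.545 + 1.104 + 2.132 + 2.53 + 3.094 + 2.21 + 2.106 + 2.327) / 10 = 1.986
sigma = R_bar / d2 = 1.986 / 2.059 = 0.9645459
Cp = (USL - LSL)/(6*sigma) = (116.3 - 103.2)/(6*0.9645459) = 2.2636
Cpu = (116.3 - 106.91)/(3*0.9645459) = 3.2451
Cpl = (106.91 - 103.2)/(3*0.9645459) = 1.2821
Cpk = min(Cpu, Cpl) = 1.2821

1.2821


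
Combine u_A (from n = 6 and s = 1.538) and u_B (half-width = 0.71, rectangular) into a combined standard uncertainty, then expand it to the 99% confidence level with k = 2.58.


u_A = s / sqrt(n) = 1.538 / sqrt(6) = 0.62788587
u_B = half_width / sqrt(3) = 0.71 / sqrt(3) = 0.40991869
uc = sqrt(u_A^2 + u_B^2) = sqrt(0.62788587^2 + 0.40991869^2) = 0.74984932
U = k * uc = 2.58 * 0.74984932
U = 1.9346

1.9346


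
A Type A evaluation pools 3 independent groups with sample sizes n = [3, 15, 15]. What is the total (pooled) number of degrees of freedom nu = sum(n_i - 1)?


nu = sum_i (n_i - 1)
nu = ((3 - 1) + (15 - 1) + (15 - 1))
nu = 2 + 14 + 14
nu = 30

30


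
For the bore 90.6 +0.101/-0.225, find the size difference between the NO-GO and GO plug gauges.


GO = nominal - lower_tol (smallest hole = maximum material condition)
GO = 90.6 - 0.225 = 90.375
NO-GO = nominal + upper_tol (largest hole = least material condition)
NO-GO = 90.6 + 0.101 = 90.701
spread = NO-GO - GO = 90.701 - 90.375 = 0.3260

0.3260


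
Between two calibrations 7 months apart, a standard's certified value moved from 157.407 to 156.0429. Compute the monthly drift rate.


rate = (v2 - v1) / months
= (156.0429 - 157.407) / 7
= -1.3641 / 7
= -0.1949

-0.1949


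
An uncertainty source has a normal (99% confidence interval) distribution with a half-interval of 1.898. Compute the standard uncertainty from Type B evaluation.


u_B = half_width / 2.576
u_B = 1.898 / 2.576
u_B = 0.7368

0.7368


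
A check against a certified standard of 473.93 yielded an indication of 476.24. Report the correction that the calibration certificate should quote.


Correction = standard - reading
= 473.93 - 476.24
= -2.3100

-2.3100


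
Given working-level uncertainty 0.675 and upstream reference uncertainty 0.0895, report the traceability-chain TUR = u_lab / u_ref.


TUR = u_lab / u_ref
= 0.675 / 0.0895
= 7.5419

7.5419


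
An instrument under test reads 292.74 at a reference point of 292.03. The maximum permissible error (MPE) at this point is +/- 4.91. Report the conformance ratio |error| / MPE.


e = indication - reference = 292.74 - 292.03 = 0.7100
|e| = 0.7100
ratio = |e| / MPE = 0.7100 / 4.91
ratio = 0.1446

0.1446


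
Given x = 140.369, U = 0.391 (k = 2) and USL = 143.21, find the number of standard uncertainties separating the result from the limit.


u = U / k = 0.391 / 2 = 0.1955
margin = |USL - x| = |143.21 - 140.369| = 2.841
z = margin / u = 2.841 / 0.1955
z = 14.5320

14.5320


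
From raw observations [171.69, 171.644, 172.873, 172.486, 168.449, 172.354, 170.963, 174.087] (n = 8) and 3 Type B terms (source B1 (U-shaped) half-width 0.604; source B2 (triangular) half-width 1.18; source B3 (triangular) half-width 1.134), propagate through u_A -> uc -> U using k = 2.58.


mean = (171.69 + 171.644 + 172.873 + 172.486 + 168.449 + 172.354 + 170.963 + 174.087) / 8 = 171.81825
s = sqrt(sum((x - mean)^2)/(n-1)) = 1.6528223
u_A = s / sqrt(n) = 1.6528223 / sqrt(8) = 0.58436093
u_B1 = 0.604 / sqrt(2) = 0.4270925
u_B2 = 1.18 / sqrt(6) = 0.48173298
u_B3 = 1.134 / sqrt(6) = 0.46295356
uc = sqrt(0.58436093^2 + 0.4270925^2 + 0.48173298^2 + 0.46295356^2) = 0.98502709
U = k * uc = 2.58 * 0.98502709
U = 2.5414

2.5414


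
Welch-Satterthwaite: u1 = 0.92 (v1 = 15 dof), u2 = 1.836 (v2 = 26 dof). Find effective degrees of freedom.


uc = sqrt(u1^2 + u2^2) = sqrt(0.92^2 + 1.836^2) = 2.0536056
v_eff = uc^4 / (u1^4/v1 + u2^4/v2)
= 2.0536056^4 / (0.92^4/15 + 1.836^4/26)
= 17.785585 / 0.48479568
v_eff = 36.6868

36.6868


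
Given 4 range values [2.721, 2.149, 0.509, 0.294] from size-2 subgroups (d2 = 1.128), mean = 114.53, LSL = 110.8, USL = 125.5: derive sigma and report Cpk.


R_bar = (2.721 + 2.149 + 0.509 + 0.294) / 4 = 1.41825
sigma = R_bar / d2 = 1.41825 / 1.128 = 1.2573138
Cp = (USL - LSL)/(6*sigma) = (125.5 - 110.8)/(6*1.2573138) = 1.9486
Cpu = (125.5 - 114.53)/(3*1.2573138) = 2.9083
Cpl = (114.53 - 110.8)/(3*1.2573138) = 0.9889
Cpk = min(Cpu, Cpl) = 0.9889

0.9889


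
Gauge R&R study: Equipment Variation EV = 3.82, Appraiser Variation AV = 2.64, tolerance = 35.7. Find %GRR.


GRR = sqrt(EV^2 + AV^2) = sqrt(3.82^2 + 2.64^2) = 4.6434901
%GRR = GRR / tol * 100 = 4.6434901 / 35.7 * 100
%GRR = 13.0070

13.0070


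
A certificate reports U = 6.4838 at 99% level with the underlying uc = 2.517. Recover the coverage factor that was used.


k = U / uc
k = 6.4838 / 2.517
k = 2.576

2.576


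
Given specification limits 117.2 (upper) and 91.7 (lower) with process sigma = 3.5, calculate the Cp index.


Cp = (USL - LSL) / (6 * sigma)
= (117.2 - 91.7) / (6 * 3.5)
= 25.5000 / 21.0000
= 1.2143

1.2143


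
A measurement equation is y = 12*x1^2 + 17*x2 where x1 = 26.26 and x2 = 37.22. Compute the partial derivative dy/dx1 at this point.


y = 12*x1^2 + 17*x2
dy/dx1 = 2*12*x1
Evaluate at x1 = 26.26: c1 = 24 * 26.26
c1 = 630.2400

630.2400


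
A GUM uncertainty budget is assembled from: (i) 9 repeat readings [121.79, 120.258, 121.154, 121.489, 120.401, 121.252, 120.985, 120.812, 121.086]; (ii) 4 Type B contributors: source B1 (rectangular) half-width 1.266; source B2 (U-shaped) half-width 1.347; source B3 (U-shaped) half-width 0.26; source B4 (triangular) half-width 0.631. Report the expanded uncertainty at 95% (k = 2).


mean = (121.79 + 120.258 + 121.154 + 121.489 + 120.401 + 121.252 + 120.985 + 120.812 + 121.086) / 9 = 121.0252222
s = sqrt(sum((x - mean)^2)/(n-1)) = 0.48696067
u_A = s / sqrt(n) = 0.48696067 / sqrt(9) = 0.16232022
u_B1 = 1.266 / sqrt(3) = 0.73092544
u_B2 = 1.347 / sqrt(2) = 0.95247283
u_B3 = 0.26 / sqrt(2) = 0.18384776
u_B4 = 0.631 / sqrt(6) = 0.25760467
uc = sqrt(0.16232022^2 + 0.73092544^2 + 0.95247283^2 + 0.18384776^2 + 0.25760467^2) = 1.2521839
U = k * uc = 2 * 1.2521839
U = 2.5044

2.5044


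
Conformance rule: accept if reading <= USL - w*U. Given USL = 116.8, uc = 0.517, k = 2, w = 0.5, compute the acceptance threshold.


U = k * uc = 2 * 0.517 = 1.034
guard band g = w * U = 0.5 * 1.034 = 0.517
AL = USL - g = 116.8 - 0.517
AL = 116.2830

116.2830


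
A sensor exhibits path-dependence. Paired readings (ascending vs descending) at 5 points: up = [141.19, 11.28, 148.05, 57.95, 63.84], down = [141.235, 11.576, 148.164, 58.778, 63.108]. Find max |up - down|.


|141.19 - 141.235| = 0.0450
|11.28 - 11.576| = 0.2960
|148.05 - 148.164| = 0.1140
|57.95 - 58.778| = 0.8280
|63.84 - 63.108| = 0.7320
hysteresis = max(diffs) = 0.8280

0.8280


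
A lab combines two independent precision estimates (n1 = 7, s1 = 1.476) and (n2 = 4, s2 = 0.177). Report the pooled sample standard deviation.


s_p = sqrt(((n1-1)*s1^2 + (n2-1)*s2^2) / (n1+n2-2))
numerator = (7-1)*1.476^2 + (4-1)*0.177^2 = 13.071456 + 0.093987 = 13.165443
denominator = 7 + 4 - 2 = 9
s_p^2 = 13.165443 / 9 = 1.462827
s_p = sqrt(1.462827) = 1.2095

1.2095


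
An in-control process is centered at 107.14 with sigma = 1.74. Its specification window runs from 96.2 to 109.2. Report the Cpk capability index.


Cpu = (USL - mean) / (3*sigma) = (109.2 - 107.14) / (3*1.74) = 0.3946
Cpl = (mean - LSL) / (3*sigma) = (107.14 - 96.2) / (3*1.74) = 2.0958
Cpk = min(Cpu, Cpl) = 0.3946

0.3946


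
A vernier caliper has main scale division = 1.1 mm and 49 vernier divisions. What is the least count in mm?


LC = MSD / n_div
= 1.1 / 49
= 0.0224

0.0224


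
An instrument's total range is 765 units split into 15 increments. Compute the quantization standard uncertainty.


resolution = range / divisions
resolution = 765 / 15 = 51
u_res = resolution / (2*sqrt(3))
u_res = 51 / 3.4641016
u_res = 14.7224

14.7224


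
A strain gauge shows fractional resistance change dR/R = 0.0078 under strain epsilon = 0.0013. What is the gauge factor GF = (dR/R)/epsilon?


GF = (dR/R) / epsilon
= 0.0078 / 0.0013
= 6.0000

6.0000


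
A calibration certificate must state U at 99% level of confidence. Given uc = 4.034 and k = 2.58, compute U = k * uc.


U = k * uc
U = 2.58 * 4.034
U = 10.4077

10.4077


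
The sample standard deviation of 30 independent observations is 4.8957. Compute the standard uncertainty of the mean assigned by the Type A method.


u_A = s / sqrt(n)
u_A = 4.8957 / sqrt(30)
u_A = 4.8957 / 5.4772256
u_A = 0.8938

0.8938


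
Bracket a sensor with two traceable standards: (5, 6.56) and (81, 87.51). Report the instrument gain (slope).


slope = (y2 - y1) / (x2 - x1)
= (87.51 - 6.56) / (81 - 5)
= 80.9500 / 76
= 1.0651

1.0651


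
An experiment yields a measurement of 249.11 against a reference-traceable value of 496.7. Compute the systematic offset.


Systematic error = measured - true
= 249.11 - 496.7
= -247.5900

-247.5900


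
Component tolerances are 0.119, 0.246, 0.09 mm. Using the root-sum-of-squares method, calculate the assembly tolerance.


RSS = sqrt(0.119^2 + 0.246^2 + 0.09^2)
= sqrt(0.082777)
= 0.2877

0.2877


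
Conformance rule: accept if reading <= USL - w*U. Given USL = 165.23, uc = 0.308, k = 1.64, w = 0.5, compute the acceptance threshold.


U = k * uc = 1.64 * 0.308 = 0.50512
guard band g = w * U = 0.5 * 0.50512 = 0.25256
AL = USL - g = 165.23 - 0.25256
AL = 164.9774

164.9774


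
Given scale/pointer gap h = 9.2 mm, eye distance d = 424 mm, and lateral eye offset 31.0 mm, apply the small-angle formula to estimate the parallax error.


error = h * offset / d
= 9.2 * 31.0 / 424
= 0.6726

0.6726


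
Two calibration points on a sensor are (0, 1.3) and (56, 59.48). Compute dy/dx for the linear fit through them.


slope = (y2 - y1) / (x2 - x1)
= (59.48 - 1.3) / (56 - 0)
= 58.1800 / 56
= 1.0389

1.0389


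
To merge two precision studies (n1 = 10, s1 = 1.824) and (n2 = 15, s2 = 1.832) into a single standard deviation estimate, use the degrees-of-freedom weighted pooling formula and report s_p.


s_p = sqrt(((n1-1)*s1^2 + (n2-1)*s2^2) / (n1+n2-2))
numerator = (10-1)*1.824^2 + (15-1)*1.832^2 = 29.942784 + 46.987136 = 76.92992
denominator = 10 + 15 - 2 = 23
s_p^2 = 76.92992 / 23 = 3.3447791
s_p = sqrt(3.3447791) = 1.8289

1.8289
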